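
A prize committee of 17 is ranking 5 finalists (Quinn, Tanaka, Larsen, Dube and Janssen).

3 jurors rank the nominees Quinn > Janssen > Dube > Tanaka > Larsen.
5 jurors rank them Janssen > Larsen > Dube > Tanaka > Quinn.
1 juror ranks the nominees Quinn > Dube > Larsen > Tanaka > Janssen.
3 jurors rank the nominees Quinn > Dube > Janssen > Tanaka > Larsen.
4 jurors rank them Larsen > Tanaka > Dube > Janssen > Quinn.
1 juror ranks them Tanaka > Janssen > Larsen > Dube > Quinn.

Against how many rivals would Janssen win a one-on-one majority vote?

4

Janssen against each rival (17 jurors):
Janssen vs Quinn: 5+4+1 = 10 for Janssen, 7 for Quinn — Janssen by 10–7.
Janssen vs Tanaka: Janssen is ranked higher on 3+5+3 = 11 ballots, Tanaka on 6. Janssen wins 11–6.
Janssen vs Larsen: Janssen wins 12–5.
Janssen vs Dube: 3+5+1 = 9 for Janssen, 8 for Dube — Janssen by 9–8.
Janssen beats Quinn, Tanaka, Larsen, Dube — 4 pairwise wins.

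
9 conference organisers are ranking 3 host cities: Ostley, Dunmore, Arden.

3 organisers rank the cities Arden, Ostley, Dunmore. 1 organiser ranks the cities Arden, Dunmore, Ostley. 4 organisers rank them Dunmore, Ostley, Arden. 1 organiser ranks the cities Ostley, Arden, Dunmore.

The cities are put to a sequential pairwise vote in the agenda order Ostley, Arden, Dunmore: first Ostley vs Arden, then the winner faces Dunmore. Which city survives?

Round 1: Ostley vs Arden — 5–4, Ostley advances.
Round 2: Ostley vs Dunmore — 4–5, Dunmore advances.
The agenda winner is Dunmore.

Dunmore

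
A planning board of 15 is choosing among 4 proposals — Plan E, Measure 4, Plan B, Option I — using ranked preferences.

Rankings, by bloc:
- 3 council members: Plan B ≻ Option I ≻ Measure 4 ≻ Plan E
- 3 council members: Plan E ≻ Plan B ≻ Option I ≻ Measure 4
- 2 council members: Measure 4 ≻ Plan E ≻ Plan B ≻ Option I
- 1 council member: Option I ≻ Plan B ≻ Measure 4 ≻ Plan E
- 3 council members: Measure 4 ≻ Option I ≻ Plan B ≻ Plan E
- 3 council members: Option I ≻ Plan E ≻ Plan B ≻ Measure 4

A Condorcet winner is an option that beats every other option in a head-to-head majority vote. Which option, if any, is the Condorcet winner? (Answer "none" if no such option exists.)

none

Pairwise majorities:
Plan E–Measure 4: Measure 4 9–6.
Plan E vs Plan B: Plan E wins 8–7.
Plan E vs Option I: Option I, 10–5.
Measure 4 vs Plan B: Plan B wins 10–5.
Measure 4–Option I: Option I 10–5.
Plan B–Option I: Plan B 8–7.
Each option drops at least one matchup (Plan E loses to Measure 4; Measure 4 loses to Plan B; Plan B loses to Plan E; Option I loses to Plan B); the cycle Plan E beats Plan B beats Measure 4 beats Plan E rules out a Condorcet winner.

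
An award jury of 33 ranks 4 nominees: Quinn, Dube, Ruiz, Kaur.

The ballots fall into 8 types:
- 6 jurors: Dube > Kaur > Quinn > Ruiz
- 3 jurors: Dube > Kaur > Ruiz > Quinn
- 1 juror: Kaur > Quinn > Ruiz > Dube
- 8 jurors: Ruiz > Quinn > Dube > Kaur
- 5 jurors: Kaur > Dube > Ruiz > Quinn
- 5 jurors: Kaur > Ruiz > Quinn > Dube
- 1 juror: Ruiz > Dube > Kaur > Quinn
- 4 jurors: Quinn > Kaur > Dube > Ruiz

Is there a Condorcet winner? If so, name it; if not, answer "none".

Pairwise majorities:
Quinn vs Dube: Quinn, 18–15.
Quinn vs Ruiz: 11 to 22, Ruiz.
Quinn vs Kaur: Kaur wins 21–12.
Dube vs Ruiz: 6+3+5+4 = 18 for Dube, 15 for Ruiz — Dube by 18–15.
Dube vs Kaur: Dube preferred on 6+3+8+1 = 18 ballots; Dube wins 18–15.
Ruiz vs Kaur: Kaur, 24–9.
Every nominee loses at least once (Quinn loses to Ruiz; Dube loses to Quinn; Ruiz loses to Dube; Kaur loses to Dube). The majority relation contains the cycle Quinn → Dube → Ruiz → Quinn, so there is no Condorcet winner.

none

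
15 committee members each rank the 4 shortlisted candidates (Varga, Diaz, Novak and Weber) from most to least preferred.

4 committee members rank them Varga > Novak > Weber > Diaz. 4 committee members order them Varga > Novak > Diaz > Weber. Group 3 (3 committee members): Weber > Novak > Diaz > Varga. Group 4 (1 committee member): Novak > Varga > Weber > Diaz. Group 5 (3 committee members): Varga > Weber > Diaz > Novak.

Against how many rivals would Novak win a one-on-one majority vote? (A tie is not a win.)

Novak against each rival (15 committee members):
Novak vs Varga: Varga, 11–4.
Novak vs Diaz: Novak, 12–3.
Novak vs Weber: 9 to 6, Novak.
Novak beats Diaz, Weber; loses to Varga — 2 pairwise wins.

2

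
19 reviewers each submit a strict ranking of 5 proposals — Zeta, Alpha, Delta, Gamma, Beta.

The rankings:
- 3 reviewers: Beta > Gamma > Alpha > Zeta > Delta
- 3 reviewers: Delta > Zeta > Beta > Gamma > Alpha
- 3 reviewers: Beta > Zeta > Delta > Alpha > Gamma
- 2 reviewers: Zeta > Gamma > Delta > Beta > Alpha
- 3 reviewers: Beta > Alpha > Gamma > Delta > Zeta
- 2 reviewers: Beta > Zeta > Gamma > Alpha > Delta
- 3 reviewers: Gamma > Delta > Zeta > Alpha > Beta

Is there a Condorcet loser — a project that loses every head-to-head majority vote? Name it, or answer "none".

Alpha

Pairwise majorities:
Zeta vs Alpha: 13 to 6, Zeta.
Zeta vs Delta: 3+3+2+2 = 10 for Zeta, 9 for Delta — Zeta by 10–9.
Zeta vs Gamma: Zeta, 10–9.
Zeta vs Beta: Zeta is ranked higher on 3+2+3 = 8 ballots, Beta on 11. Beta wins 11–8.
Alpha vs Delta: 8 to 11, Delta.
Alpha vs Gamma: Alpha is ranked higher on 3+3 = 6 ballots, Gamma on 13. Gamma wins 13–6.
Alpha vs Beta: 3 to 16, Beta.
Delta vs Gamma: 3+3 = 6 for Delta, 13 for Gamma — Gamma by 13–6.
Delta vs Beta: Delta preferred on 3+2+3 = 8 ballots; Beta wins 11–8.
Gamma vs Beta: Beta wins 14–5.
Only Alpha has no wins; Alpha is the Condorcet loser.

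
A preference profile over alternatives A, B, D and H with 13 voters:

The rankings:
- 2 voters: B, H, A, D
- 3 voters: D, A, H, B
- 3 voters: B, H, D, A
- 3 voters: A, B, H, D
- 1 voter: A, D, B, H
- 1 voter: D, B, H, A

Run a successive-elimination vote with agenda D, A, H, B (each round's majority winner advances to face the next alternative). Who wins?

B

Round 1: D vs A — 7–6, D advances.
Round 2: D vs H — 5–8, H advances.
Round 3: H vs B — 3–10, B advances.
B survives the agenda.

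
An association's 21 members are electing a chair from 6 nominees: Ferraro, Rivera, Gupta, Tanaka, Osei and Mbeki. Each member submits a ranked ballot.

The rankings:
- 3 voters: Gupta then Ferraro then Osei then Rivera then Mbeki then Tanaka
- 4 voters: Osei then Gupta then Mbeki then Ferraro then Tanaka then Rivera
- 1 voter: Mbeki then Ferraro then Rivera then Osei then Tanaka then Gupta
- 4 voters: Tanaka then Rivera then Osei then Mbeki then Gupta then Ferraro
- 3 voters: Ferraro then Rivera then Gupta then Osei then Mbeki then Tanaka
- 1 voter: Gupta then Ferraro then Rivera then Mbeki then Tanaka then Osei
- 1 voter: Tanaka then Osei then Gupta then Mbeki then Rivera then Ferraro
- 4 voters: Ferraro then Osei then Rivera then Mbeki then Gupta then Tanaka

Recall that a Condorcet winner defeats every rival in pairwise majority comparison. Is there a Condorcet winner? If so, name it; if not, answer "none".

Pairwise majorities:
Ferraro–Rivera: Ferraro 16–5.
Ferraro vs Gupta: Gupta wins 13–8.
Ferraro–Tanaka: Ferraro 16–5.
Ferraro vs Osei: Ferraro, 12–9.
Ferraro–Mbeki: Ferraro 11–10.
Rivera vs Gupta: Rivera, 12–9.
Rivera vs Tanaka: Rivera, 12–9.
Rivera vs Osei: Osei, 12–9.
Rivera vs Mbeki: Rivera, 15–6.
Gupta vs Tanaka: Gupta, 15–6.
Gupta–Osei: Osei 14–7.
Gupta–Mbeki: Gupta 12–9.
Tanaka vs Osei: Osei, 15–6.
Tanaka–Mbeki: Mbeki 16–5.
Osei vs Mbeki: Osei wins 19–2.
Each candidate drops at least one matchup (Ferraro loses to Gupta; Rivera loses to Ferraro; Gupta loses to Rivera; Tanaka loses to Ferraro; Osei loses to Ferraro; Mbeki loses to Ferraro); the cycle Ferraro → Rivera → Gupta → Ferraro rules out a Condorcet winner.

none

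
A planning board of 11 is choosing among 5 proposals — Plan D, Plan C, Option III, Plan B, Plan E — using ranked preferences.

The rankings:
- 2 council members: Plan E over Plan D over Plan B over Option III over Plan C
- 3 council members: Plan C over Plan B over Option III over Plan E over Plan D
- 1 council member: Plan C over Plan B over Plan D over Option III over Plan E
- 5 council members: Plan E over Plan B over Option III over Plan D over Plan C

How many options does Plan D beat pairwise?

1

Plan D against each rival (11 council members):
Plan D vs Plan C: Plan D preferred on 2+5 = 7 ballots; Plan D wins 7–4.
Plan D vs Option III: Option III, 8–3.
Plan D vs Plan B: 2 to 9, Plan B.
Plan D vs Plan E: 1 for Plan D, 10 for Plan E — Plan E by 10–1.
Plan D beats Plan C; loses to Option III, Plan B, Plan E — 1 pairwise win.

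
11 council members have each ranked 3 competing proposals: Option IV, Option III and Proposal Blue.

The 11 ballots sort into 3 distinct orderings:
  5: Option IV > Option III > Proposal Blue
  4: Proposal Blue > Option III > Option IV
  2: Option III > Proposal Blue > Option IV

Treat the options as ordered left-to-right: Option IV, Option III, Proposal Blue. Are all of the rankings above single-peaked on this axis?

Axis positions: Option IV=1, Option III=2, Proposal Blue=3.
Ballot type 1 (peak Option IV at position 1): ranking walks positions 1-2-3, expanding outward from the peak — single-peaked.
Ballot type 2 (peak Proposal Blue at position 3): ranking walks positions 3-2-1, expanding outward from the peak — single-peaked.
Ballot type 3 (peak Option III at position 2): ranking walks positions 2-3-1, expanding outward from the peak — single-peaked.
Every ranking is single-peaked on this axis.

yes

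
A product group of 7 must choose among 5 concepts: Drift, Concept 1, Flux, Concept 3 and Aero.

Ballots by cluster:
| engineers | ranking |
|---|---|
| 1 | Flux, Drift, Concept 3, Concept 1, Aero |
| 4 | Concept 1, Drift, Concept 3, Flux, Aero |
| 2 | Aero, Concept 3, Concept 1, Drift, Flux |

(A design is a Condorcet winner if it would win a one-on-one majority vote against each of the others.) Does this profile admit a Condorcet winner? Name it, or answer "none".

Concept 1

Check each pair by majority over 7 ballots:
Drift vs Concept 1: Concept 1 wins 6–1.
Drift–Flux: Drift 6–1.
Drift vs Concept 3: Drift, 5–2.
Drift–Aero: Drift 5–2.
Concept 1 vs Flux: Concept 1 wins 6–1.
Concept 1 vs Concept 3: Concept 1 wins 4–3.
Concept 1–Aero: Concept 1 5–2.
Flux vs Concept 3: Concept 3, 6–1.
Flux vs Aero: Flux wins 5–2.
Concept 3–Aero: Concept 3 5–2.
Concept 1 wins every pairwise contest, so Concept 1 is the Condorcet winner.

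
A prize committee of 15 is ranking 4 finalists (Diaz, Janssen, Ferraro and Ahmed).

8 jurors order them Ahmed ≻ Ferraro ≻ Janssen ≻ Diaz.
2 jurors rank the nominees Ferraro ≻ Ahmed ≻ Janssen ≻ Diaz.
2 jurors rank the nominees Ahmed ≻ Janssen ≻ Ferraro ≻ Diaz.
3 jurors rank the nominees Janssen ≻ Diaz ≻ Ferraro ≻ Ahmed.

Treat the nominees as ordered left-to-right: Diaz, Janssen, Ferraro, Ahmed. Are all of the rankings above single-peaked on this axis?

no

Axis positions: Diaz=1, Janssen=2, Ferraro=3, Ahmed=4.
Ballot type 1 (peak Ahmed at position 4): ranking walks positions 4-3-2-1, expanding outward from the peak — single-peaked.
Ballot type 2 (peak Ferraro at position 3): ranking walks positions 3-4-2-1, expanding outward from the peak — single-peaked.
Ballot type 3: ranking walks positions 4-2-3-1; Janssen is ranked above Ferraro even though Ferraro lies between Janssen and the peak Ahmed on the axis — preferences dip and rise again. Not single-peaked.
Ballot type 4 (peak Janssen at position 2): ranking walks positions 2-1-3-4, expanding outward from the peak — single-peaked.
Ballot type 3 violates single-peakedness, so the profile is not single-peaked on this axis.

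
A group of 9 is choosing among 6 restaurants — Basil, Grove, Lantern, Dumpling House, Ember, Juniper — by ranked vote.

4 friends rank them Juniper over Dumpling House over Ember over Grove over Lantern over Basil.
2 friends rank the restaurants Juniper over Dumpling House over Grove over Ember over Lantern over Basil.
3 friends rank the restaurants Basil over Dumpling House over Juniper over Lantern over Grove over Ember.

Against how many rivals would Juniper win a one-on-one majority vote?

Juniper against each rival (9 friends):
Juniper vs Basil: Juniper, 6–3.
Juniper vs Grove: Juniper wins 9–0.
Juniper vs Lantern: 9 to 0, Juniper.
Juniper vs Dumpling House: 4+2 = 6 for Juniper, 3 for Dumpling House — Juniper by 6–3.
Juniper vs Ember: 4+2+3 = 9 for Juniper, 0 for Ember — Juniper by 9–0.
Juniper beats Basil, Grove, Lantern, Dumpling House, Ember — 5 pairwise wins.

5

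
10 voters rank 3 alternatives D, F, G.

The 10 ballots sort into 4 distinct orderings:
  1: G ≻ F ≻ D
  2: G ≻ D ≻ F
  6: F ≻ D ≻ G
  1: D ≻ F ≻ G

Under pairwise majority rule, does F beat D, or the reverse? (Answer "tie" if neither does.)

F

Ballots ranking F above D: 1 + 6 = 7.
Ballots ranking D above F: 10 − 7 = 3.
F wins the head-to-head 7–3.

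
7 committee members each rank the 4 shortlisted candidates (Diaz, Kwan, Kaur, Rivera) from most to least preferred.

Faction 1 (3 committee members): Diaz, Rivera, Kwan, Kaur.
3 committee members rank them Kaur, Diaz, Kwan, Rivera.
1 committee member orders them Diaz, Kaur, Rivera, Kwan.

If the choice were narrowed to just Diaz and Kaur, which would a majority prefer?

Ballots ranking Diaz above Kaur: 3 + 1 = 4.
Ballots ranking Kaur above Diaz: 7 − 4 = 3.
Diaz wins the head-to-head 4–3.

Diaz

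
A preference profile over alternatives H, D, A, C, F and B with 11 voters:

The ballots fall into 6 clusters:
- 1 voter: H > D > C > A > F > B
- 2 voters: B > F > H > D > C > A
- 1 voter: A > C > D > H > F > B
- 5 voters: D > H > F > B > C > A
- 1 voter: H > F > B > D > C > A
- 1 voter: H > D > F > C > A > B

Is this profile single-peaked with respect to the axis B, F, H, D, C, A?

yes

Axis positions: B=1, F=2, H=3, D=4, C=5, A=6.
Cluster 1 (peak H at position 3): ranking walks positions 3-4-5-6-2-1, expanding outward from the peak — single-peaked.
Cluster 2 (peak B at position 1): ranking walks positions 1-2-3-4-5-6, expanding outward from the peak — single-peaked.
Cluster 3 (peak A at position 6): ranking walks positions 6-5-4-3-2-1, expanding outward from the peak — single-peaked.
Cluster 4 (peak D at position 4): ranking walks positions 4-3-2-1-5-6, expanding outward from the peak — single-peaked.
Cluster 5 (peak H at position 3): ranking walks positions 3-2-1-4-5-6, expanding outward from the peak — single-peaked.
Cluster 6 (peak H at position 3): ranking walks positions 3-4-2-5-6-1, expanding outward from the peak — single-peaked.
Every ranking is single-peaked on this axis.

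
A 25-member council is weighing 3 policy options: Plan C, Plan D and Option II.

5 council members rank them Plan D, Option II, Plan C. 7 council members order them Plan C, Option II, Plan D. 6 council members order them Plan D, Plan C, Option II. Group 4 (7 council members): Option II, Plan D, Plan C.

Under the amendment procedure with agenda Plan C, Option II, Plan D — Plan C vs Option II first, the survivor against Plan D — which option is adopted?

Plan D

Round 1: Plan C vs Option II — 13–12, Plan C advances.
Round 2: Plan C vs Plan D — 7–18, Plan D advances.
Plan D survives the agenda.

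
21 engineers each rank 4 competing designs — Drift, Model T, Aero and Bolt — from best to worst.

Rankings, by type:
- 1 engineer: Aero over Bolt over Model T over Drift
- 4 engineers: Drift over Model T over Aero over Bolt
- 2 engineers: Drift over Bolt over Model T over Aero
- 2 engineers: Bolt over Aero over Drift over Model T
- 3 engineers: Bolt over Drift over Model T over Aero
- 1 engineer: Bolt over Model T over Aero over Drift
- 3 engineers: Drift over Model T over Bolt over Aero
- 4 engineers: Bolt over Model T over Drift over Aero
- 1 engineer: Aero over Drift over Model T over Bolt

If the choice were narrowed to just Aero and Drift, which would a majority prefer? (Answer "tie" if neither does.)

Drift

Ballots ranking Aero above Drift: 1 + 2 + 1 + 1 = 5.
Ballots ranking Drift above Aero: 21 − 5 = 16.
Drift wins the head-to-head 16–5.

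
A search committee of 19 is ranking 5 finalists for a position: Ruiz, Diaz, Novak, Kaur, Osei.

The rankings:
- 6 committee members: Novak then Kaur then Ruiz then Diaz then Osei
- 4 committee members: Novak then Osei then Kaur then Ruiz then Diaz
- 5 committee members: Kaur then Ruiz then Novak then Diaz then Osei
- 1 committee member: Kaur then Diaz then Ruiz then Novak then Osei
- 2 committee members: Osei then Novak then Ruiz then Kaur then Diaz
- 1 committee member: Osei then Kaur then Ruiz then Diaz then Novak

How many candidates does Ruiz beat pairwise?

Ruiz against each rival (19 committee members):
Ruiz vs Diaz: Ruiz is ranked higher on 6+4+5+2+1 = 18 ballots, Diaz on 1. Ruiz wins 18–1.
Ruiz vs Novak: Novak, 12–7.
Ruiz vs Kaur: 2 for Ruiz, 17 for Kaur — Kaur by 17–2.
Ruiz vs Osei: Ruiz wins 12–7.
Ruiz beats Diaz, Osei; loses to Novak, Kaur — 2 pairwise wins.

2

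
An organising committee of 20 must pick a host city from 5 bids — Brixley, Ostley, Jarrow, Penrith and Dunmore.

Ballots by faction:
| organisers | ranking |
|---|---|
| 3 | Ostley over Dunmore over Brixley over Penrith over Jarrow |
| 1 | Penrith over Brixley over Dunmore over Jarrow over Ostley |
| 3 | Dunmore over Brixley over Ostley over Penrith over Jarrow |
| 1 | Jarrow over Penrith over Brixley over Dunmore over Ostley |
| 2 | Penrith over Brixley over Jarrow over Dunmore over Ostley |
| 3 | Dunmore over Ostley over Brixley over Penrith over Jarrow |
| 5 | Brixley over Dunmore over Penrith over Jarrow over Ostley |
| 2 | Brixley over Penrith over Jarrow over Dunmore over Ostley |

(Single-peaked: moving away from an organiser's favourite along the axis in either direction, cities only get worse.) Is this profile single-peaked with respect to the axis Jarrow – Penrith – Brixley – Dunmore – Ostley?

yes

Axis positions: Jarrow=1, Penrith=2, Brixley=3, Dunmore=4, Ostley=5.
Faction 1 (peak Ostley at position 5): ranking walks positions 5-4-3-2-1, expanding outward from the peak — single-peaked.
Faction 2 (peak Penrith at position 2): ranking walks positions 2-3-4-1-5, expanding outward from the peak — single-peaked.
Faction 3 (peak Dunmore at position 4): ranking walks positions 4-3-5-2-1, expanding outward from the peak — single-peaked.
Faction 4 (peak Jarrow at position 1): ranking walks positions 1-2-3-4-5, expanding outward from the peak — single-peaked.
Faction 5 (peak Penrith at position 2): ranking walks positions 2-3-1-4-5, expanding outward from the peak — single-peaked.
Faction 6 (peak Dunmore at position 4): ranking walks positions 4-5-3-2-1, expanding outward from the peak — single-peaked.
Faction 7 (peak Brixley at position 3): ranking walks positions 3-4-2-1-5, expanding outward from the peak — single-peaked.
Faction 8 (peak Brixley at position 3): ranking walks positions 3-2-1-4-5, expanding outward from the peak — single-peaked.
Every ranking is single-peaked on this axis.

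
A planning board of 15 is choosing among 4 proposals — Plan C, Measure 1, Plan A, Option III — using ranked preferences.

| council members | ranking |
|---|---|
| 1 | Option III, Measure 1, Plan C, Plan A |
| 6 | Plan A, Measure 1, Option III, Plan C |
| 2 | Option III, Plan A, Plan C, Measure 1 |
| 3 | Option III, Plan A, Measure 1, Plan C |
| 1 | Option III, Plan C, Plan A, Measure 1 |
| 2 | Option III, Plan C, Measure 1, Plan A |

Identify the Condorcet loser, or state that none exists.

Head-to-head results (15 council members):
Plan C vs Measure 1: 5 to 10, Measure 1.
Plan C vs Plan A: 4 to 11, Plan A.
Plan C vs Option III: 0 to 15, Option III.
Measure 1 vs Plan A: Measure 1 is ranked higher on 1+2 = 3 ballots, Plan A on 12. Plan A wins 12–3.
Measure 1–Option III: Option III 9–6.
Plan A vs Option III: Plan A is ranked higher on 6 ballots, Option III on 9. Option III wins 9–6.
Only Plan C has no wins; Plan C is the Condorcet loser.

Plan C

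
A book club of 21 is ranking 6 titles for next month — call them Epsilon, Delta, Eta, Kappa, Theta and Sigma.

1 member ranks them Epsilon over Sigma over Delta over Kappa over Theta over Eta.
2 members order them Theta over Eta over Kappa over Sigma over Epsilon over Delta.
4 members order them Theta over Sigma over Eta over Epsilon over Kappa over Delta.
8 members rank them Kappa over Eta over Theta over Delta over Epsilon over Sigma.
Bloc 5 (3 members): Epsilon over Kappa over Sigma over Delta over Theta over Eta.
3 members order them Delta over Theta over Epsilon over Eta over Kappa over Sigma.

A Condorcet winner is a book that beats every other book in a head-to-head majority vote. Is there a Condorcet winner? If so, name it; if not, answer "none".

Check each pair by majority over 21 ballots:
Epsilon vs Delta: Epsilon is ranked higher on 1+2+4+3 = 10 ballots, Delta on 11. Delta wins 11–10.
Epsilon–Eta: Eta 14–7.
Epsilon vs Kappa: Epsilon preferred on 1+4+3+3 = 11 ballots; Epsilon wins 11–10.
Epsilon vs Theta: 4 to 17, Theta.
Epsilon vs Sigma: Epsilon is ranked higher on 1+8+3+3 = 15 ballots, Sigma on 6. Epsilon wins 15–6.
Delta–Eta: Eta 14–7.
Delta vs Kappa: Kappa wins 17–4.
Delta vs Theta: 1+3+3 = 7 for Delta, 14 for Theta — Theta by 14–7.
Delta–Sigma: Delta 11–10.
Eta vs Kappa: Eta is ranked higher on 2+4+3 = 9 ballots, Kappa on 12. Kappa wins 12–9.
Eta vs Theta: 8 for Eta, 13 for Theta — Theta by 13–8.
Eta–Sigma: Eta 13–8.
Kappa vs Theta: Kappa preferred on 1+8+3 = 12 ballots; Kappa wins 12–9.
Kappa–Sigma: Kappa 16–5.
Theta vs Sigma: Theta, 17–4.
Every book loses at least once (Epsilon loses to Delta; Delta loses to Eta; Eta loses to Kappa; Kappa loses to Epsilon; Theta loses to Kappa; Sigma loses to Epsilon). The majority relation contains the cycle Epsilon > Kappa > Delta > Epsilon, so there is no Condorcet winner.

none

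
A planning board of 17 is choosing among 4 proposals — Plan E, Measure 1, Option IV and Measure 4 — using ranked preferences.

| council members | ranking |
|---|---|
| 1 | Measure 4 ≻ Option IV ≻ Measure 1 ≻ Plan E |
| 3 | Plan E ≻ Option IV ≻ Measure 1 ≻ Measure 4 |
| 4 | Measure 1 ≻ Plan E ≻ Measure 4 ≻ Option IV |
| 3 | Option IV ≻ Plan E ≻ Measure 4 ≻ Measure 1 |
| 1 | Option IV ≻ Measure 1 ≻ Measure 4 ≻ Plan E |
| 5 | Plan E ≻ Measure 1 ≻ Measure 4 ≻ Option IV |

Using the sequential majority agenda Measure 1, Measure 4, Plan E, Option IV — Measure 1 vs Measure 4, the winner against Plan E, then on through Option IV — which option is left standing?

Plan E

Round 1: Measure 1 vs Measure 4 — 13–4, Measure 1 advances.
Round 2: Measure 1 vs Plan E — 6–11, Plan E advances.
Round 3: Plan E vs Option IV — 12–5, Plan E advances.
Plan E survives the agenda.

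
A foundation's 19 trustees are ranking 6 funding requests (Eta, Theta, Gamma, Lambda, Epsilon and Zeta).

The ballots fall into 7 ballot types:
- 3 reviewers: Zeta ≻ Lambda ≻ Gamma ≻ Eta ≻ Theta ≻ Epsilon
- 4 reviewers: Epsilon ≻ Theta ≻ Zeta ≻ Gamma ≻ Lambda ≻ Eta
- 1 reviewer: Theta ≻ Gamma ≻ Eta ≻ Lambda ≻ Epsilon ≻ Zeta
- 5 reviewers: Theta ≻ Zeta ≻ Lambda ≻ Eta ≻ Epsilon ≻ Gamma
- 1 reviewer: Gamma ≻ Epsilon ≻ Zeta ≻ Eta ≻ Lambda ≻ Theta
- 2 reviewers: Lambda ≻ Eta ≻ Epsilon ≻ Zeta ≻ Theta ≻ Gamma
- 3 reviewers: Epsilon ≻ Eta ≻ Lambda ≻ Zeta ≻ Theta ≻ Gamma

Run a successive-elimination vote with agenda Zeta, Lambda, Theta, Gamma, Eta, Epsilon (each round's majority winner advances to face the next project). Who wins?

Round 1: Zeta vs Lambda — 13–6, Zeta advances.
Round 2: Zeta vs Theta — 9–10, Theta advances.
Round 3: Theta vs Gamma — 15–4, Theta advances.
Round 4: Theta vs Eta — 10–9, Theta advances.
Round 5: Theta vs Epsilon — 9–10, Epsilon advances.
Epsilon survives the agenda.

Epsilon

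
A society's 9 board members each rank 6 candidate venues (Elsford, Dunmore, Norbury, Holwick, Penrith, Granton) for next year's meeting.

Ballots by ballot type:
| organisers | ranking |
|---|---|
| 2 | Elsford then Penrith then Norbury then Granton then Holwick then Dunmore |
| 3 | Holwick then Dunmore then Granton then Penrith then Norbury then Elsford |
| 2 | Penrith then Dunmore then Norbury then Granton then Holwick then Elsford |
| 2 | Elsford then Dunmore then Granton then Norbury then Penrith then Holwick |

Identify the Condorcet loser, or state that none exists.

Elsford

Pairwise majorities:
Elsford vs Dunmore: Dunmore, 5–4.
Elsford vs Norbury: 2+2 = 4 for Elsford, 5 for Norbury — Norbury by 5–4.
Elsford vs Holwick: Elsford preferred on 2+2 = 4 ballots; Holwick wins 5–4.
Elsford vs Penrith: Penrith wins 5–4.
Elsford vs Granton: Elsford preferred on 2+2 = 4 ballots; Granton wins 5–4.
Dunmore vs Norbury: 7 to 2, Dunmore.
Dunmore–Holwick: Holwick 5–4.
Dunmore vs Penrith: Dunmore is ranked higher on 3+2 = 5 ballots, Penrith on 4. Dunmore wins 5–4.
Dunmore vs Granton: 3+2+2 = 7 for Dunmore, 2 for Granton — Dunmore by 7–2.
Norbury vs Holwick: Norbury, 6–3.
Norbury vs Penrith: Penrith, 7–2.
Norbury vs Granton: Granton wins 5–4.
Holwick vs Penrith: 3 for Holwick, 6 for Penrith — Penrith by 6–3.
Holwick vs Granton: Granton wins 6–3.
Penrith vs Granton: 4 to 5, Granton.
Elsford is beaten in every head-to-head and is the Condorcet loser.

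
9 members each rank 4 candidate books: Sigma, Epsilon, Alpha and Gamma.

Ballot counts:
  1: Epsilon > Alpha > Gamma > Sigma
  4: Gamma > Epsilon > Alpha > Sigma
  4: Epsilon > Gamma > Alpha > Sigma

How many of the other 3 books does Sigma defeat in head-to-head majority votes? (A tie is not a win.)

0

Sigma against each rival (9 members):
Sigma–Epsilon: Epsilon 9–0.
Sigma vs Alpha: 0 to 9, Alpha.
Sigma vs Gamma: 0 to 9, Gamma.
Sigma beats no one; loses to Epsilon, Alpha, Gamma — 0 pairwise wins.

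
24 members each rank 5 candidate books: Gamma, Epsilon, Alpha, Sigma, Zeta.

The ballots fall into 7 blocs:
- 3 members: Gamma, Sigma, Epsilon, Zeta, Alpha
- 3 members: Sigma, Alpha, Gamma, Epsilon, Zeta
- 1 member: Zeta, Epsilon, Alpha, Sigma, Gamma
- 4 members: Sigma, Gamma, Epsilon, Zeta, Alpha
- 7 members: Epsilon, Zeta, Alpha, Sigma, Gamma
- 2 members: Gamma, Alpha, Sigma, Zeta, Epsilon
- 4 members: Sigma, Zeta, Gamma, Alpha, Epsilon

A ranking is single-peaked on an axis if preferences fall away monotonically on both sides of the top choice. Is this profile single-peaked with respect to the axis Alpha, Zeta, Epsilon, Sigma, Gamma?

Axis positions: Alpha=1, Zeta=2, Epsilon=3, Sigma=4, Gamma=5.
Bloc 1 (peak Gamma at position 5): ranking walks positions 5-4-3-2-1, expanding outward from the peak — single-peaked.
Bloc 2: ranking walks positions 4-1-5-3-2; Alpha is ranked above Epsilon even though Epsilon lies between Alpha and the peak Sigma on the axis — preferences dip and rise again. Not single-peaked.
Bloc 3 (peak Zeta at position 2): ranking walks positions 2-3-1-4-5, expanding outward from the peak — single-peaked.
Bloc 4 (peak Sigma at position 4): ranking walks positions 4-5-3-2-1, expanding outward from the peak — single-peaked.
Bloc 5 (peak Epsilon at position 3): ranking walks positions 3-2-1-4-5, expanding outward from the peak — single-peaked.
Bloc 6: ranking walks positions 5-1-4-2-3; Alpha is ranked above Sigma even though Sigma lies between Alpha and the peak Gamma on the axis — preferences dip and rise again. Not single-peaked.
Bloc 7: ranking walks positions 4-2-5-1-3; Zeta is ranked above Epsilon even though Epsilon lies between Zeta and the peak Sigma on the axis — preferences dip and rise again. Not single-peaked.
Bloc 2 violates single-peakedness, so the profile is not single-peaked on this axis.

no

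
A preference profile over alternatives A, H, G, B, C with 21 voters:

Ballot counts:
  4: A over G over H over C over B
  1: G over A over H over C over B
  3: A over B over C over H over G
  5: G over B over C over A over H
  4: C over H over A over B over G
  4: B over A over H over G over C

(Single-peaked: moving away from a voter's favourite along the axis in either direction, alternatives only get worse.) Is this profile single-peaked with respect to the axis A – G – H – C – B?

Axis positions: A=1, G=2, H=3, C=4, B=5.
Faction 1 (peak A at position 1): ranking walks positions 1-2-3-4-5, expanding outward from the peak — single-peaked.
Faction 2 (peak G at position 2): ranking walks positions 2-1-3-4-5, expanding outward from the peak — single-peaked.
Faction 3: ranking walks positions 1-5-4-3-2; B is ranked above G even though G lies between B and the peak A on the axis — preferences dip and rise again. Not single-peaked.
Faction 4: ranking walks positions 2-5-4-1-3; B is ranked above H even though H lies between B and the peak G on the axis — preferences dip and rise again. Not single-peaked.
Faction 5: ranking walks positions 4-3-1-5-2; A is ranked above G even though G lies between A and the peak C on the axis — preferences dip and rise again. Not single-peaked.
Faction 6: ranking walks positions 5-1-3-2-4; A is ranked above C even though C lies between A and the peak B on the axis — preferences dip and rise again. Not single-peaked.
Faction 3 violates single-peakedness, so the profile is not single-peaked on this axis.

no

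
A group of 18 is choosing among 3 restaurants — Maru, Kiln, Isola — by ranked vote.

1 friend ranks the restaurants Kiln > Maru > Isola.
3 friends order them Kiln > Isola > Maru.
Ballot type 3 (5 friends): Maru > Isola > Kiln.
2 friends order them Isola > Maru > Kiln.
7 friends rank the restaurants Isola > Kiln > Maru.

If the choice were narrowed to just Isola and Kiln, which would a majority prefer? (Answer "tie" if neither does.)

Isola

Ballots ranking Isola above Kiln: 5 + 2 + 7 = 14.
Ballots ranking Kiln above Isola: 18 − 14 = 4.
Isola wins the head-to-head 14–4.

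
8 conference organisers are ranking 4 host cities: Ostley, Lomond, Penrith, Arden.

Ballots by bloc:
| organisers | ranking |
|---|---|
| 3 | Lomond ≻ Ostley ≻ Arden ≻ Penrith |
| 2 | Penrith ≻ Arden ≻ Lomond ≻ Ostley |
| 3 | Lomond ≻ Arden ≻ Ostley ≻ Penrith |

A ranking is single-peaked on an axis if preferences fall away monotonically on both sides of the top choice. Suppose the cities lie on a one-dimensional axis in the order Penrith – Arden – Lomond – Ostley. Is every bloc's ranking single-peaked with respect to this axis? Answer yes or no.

Axis positions: Penrith=1, Arden=2, Lomond=3, Ostley=4.
Bloc 1 (peak Lomond at position 3): ranking walks positions 3-4-2-1, expanding outward from the peak — single-peaked.
Bloc 2 (peak Penrith at position 1): ranking walks positions 1-2-3-4, expanding outward from the peak — single-peaked.
Bloc 3 (peak Lomond at position 3): ranking walks positions 3-2-4-1, expanding outward from the peak — single-peaked.
Every ranking is single-peaked on this axis.

yes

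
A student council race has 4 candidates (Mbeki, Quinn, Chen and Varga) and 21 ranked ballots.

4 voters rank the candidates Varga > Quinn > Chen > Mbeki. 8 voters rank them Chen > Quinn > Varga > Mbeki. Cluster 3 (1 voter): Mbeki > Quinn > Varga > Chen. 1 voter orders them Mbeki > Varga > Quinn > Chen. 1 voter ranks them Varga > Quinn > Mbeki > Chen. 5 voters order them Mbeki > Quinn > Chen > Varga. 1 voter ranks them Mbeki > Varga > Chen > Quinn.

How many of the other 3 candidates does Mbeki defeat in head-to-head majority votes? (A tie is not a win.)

Mbeki against each rival (21 voters):
Mbeki vs Quinn: Quinn, 13–8.
Mbeki vs Chen: Mbeki is ranked higher on 1+1+1+5+1 = 9 ballots, Chen on 12. Chen wins 12–9.
Mbeki vs Varga: Varga, 13–8.
Mbeki beats no one; loses to Quinn, Chen, Varga — 0 pairwise wins.

0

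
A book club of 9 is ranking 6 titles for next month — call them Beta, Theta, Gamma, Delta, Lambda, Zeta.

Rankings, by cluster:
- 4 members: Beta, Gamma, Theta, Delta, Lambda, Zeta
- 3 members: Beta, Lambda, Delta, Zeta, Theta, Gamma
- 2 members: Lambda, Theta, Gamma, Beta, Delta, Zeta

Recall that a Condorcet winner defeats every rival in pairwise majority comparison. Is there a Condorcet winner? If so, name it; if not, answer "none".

Beta

Pairwise majorities:
Beta vs Theta: 4+3 = 7 for Beta, 2 for Theta — Beta by 7–2.
Beta vs Gamma: 4+3 = 7 for Beta, 2 for Gamma — Beta by 7–2.
Beta vs Delta: Beta is ranked higher on 4+3+2 = 9 ballots, Delta on 0. Beta wins 9–0.
Beta vs Lambda: 7 to 2, Beta.
Beta vs Zeta: Beta preferred on 4+3+2 = 9 ballots; Beta wins 9–0.
Theta vs Gamma: Theta is ranked higher on 3+2 = 5 ballots, Gamma on 4. Theta wins 5–4.
Theta vs Delta: 4+2 = 6 for Theta, 3 for Delta — Theta by 6–3.
Theta vs Lambda: 4 to 5, Lambda.
Theta vs Zeta: 6 to 3, Theta.
Gamma vs Delta: Gamma is ranked higher on 4+2 = 6 ballots, Delta on 3. Gamma wins 6–3.
Gamma vs Lambda: Gamma preferred on 4 ballots; Lambda wins 5–4.
Gamma vs Zeta: 4+2 = 6 for Gamma, 3 for Zeta — Gamma by 6–3.
Delta vs Lambda: 4 for Delta, 5 for Lambda — Lambda by 5–4.
Delta vs Zeta: Delta is ranked higher on 4+3+2 = 9 ballots, Zeta on 0. Delta wins 9–0.
Lambda vs Zeta: 9 to 0, Lambda.
Only Beta has no losses; Beta is the Condorcet winner.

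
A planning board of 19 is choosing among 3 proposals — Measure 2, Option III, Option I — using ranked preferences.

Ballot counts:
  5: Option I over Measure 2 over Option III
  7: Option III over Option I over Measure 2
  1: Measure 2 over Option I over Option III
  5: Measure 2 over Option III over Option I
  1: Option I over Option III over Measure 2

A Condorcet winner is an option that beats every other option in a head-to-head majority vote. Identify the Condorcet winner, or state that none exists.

none

Head-to-head results (19 council members):
Measure 2 vs Option III: Measure 2 wins 11–8.
Measure 2 vs Option I: Option I, 13–6.
Option III vs Option I: Option III, 12–7.
Each option drops at least one matchup (Measure 2 loses to Option I; Option III loses to Measure 2; Option I loses to Option III); the cycle Measure 2 beats Option III beats Option I beats Measure 2 rules out a Condorcet winner.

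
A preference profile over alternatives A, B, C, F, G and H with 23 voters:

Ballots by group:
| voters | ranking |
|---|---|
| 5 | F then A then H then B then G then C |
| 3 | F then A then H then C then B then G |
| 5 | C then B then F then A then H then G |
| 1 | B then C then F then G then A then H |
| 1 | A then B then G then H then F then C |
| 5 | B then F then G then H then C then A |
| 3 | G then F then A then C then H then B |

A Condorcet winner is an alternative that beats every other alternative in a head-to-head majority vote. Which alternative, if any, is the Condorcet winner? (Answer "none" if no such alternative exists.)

Pairwise majorities:
A–B: A 12–11.
A–C: A 12–11.
A vs F: F, 22–1.
A vs G: A wins 14–9.
A–H: A 18–5.
B vs C: B wins 12–11.
B vs F: B wins 12–11.
B vs G: B wins 20–3.
B–H: B 12–11.
C vs F: F, 17–6.
C–G: G 14–9.
C vs H: H, 14–9.
F vs G: F, 19–4.
F vs H: F wins 22–1.
G–H: H 13–10.
Each alternative drops at least one matchup (A loses to F; B loses to A; C loses to A; F loses to B; G loses to A; H loses to A); the cycle A > B > F > A rules out a Condorcet winner.

none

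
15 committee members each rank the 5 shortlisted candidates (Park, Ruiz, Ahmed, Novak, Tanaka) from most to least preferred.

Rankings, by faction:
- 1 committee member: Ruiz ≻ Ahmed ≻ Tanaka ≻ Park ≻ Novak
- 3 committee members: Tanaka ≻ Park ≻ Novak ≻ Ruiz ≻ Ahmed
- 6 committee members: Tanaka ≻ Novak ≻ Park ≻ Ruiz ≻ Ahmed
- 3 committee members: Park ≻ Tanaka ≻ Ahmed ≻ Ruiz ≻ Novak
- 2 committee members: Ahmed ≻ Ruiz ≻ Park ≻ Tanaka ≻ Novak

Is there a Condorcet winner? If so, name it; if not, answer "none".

Pairwise majorities:
Park vs Ruiz: Park is ranked higher on 3+6+3 = 12 ballots, Ruiz on 3. Park wins 12–3.
Park vs Ahmed: Park preferred on 3+6+3 = 12 ballots; Park wins 12–3.
Park vs Novak: Park is ranked higher on 1+3+3+2 = 9 ballots, Novak on 6. Park wins 9–6.
Park vs Tanaka: 5 to 10, Tanaka.
Ruiz vs Ahmed: Ruiz preferred on 1+3+6 = 10 ballots; Ruiz wins 10–5.
Ruiz vs Novak: Ruiz is ranked higher on 1+3+2 = 6 ballots, Novak on 9. Novak wins 9–6.
Ruiz vs Tanaka: Ruiz is ranked higher on 1+2 = 3 ballots, Tanaka on 12. Tanaka wins 12–3.
Ahmed vs Novak: Ahmed preferred on 1+3+2 = 6 ballots; Novak wins 9–6.
Ahmed vs Tanaka: Ahmed is ranked higher on 1+2 = 3 ballots, Tanaka on 12. Tanaka wins 12–3.
Novak vs Tanaka: Novak preferred on 0 ballots; Tanaka wins 15–0.
Tanaka defeats every rival head-to-head and is the Condorcet winner.

Tanaka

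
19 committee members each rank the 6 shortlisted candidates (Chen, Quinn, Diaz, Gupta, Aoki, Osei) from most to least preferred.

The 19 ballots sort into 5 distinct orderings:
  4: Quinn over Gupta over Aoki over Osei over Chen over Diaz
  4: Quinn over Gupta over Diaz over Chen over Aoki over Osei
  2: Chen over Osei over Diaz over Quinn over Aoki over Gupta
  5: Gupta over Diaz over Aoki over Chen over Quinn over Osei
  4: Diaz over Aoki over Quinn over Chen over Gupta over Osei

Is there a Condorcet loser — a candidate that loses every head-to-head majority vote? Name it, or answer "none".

Pairwise majorities:
Chen vs Quinn: Quinn, 12–7.
Chen vs Diaz: Chen is ranked higher on 4+2 = 6 ballots, Diaz on 13. Diaz wins 13–6.
Chen vs Gupta: Gupta, 13–6.
Chen vs Aoki: Chen is ranked higher on 4+2 = 6 ballots, Aoki on 13. Aoki wins 13–6.
Chen vs Osei: Chen preferred on 4+2+5+4 = 15 ballots; Chen wins 15–4.
Quinn vs Diaz: 4+4 = 8 for Quinn, 11 for Diaz — Diaz by 11–8.
Quinn vs Gupta: Quinn is ranked higher on 4+4+2+4 = 14 ballots, Gupta on 5. Quinn wins 14–5.
Quinn vs Aoki: 4+4+2 = 10 for Quinn, 9 for Aoki — Quinn by 10–9.
Quinn vs Osei: 4+4+5+4 = 17 for Quinn, 2 for Osei — Quinn by 17–2.
Diaz vs Gupta: 2+4 = 6 for Diaz, 13 for Gupta — Gupta by 13–6.
Diaz–Aoki: Diaz 15–4.
Diaz vs Osei: Diaz is ranked higher on 4+5+4 = 13 ballots, Osei on 6. Diaz wins 13–6.
Gupta vs Aoki: Gupta preferred on 4+4+5 = 13 ballots; Gupta wins 13–6.
Gupta vs Osei: Gupta wins 17–2.
Aoki vs Osei: 17 to 2, Aoki.
Osei is beaten in every head-to-head and is the Condorcet loser.

Osei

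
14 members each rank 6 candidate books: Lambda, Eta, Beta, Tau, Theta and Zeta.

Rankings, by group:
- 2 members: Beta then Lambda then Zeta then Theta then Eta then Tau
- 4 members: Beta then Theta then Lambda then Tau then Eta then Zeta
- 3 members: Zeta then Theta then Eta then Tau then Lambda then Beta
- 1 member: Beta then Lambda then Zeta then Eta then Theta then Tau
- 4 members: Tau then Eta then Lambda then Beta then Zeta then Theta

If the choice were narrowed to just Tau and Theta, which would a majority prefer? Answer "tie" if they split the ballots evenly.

Theta

Ballots ranking Tau above Theta: 4.
Ballots ranking Theta above Tau: 14 − 4 = 10.
Theta wins the head-to-head 10–4.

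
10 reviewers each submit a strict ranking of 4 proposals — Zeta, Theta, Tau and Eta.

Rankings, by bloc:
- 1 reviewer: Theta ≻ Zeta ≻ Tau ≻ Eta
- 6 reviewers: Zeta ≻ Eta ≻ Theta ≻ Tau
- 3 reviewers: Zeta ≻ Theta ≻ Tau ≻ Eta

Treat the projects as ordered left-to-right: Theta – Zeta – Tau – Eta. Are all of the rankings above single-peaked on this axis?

Axis positions: Theta=1, Zeta=2, Tau=3, Eta=4.
Bloc 1 (peak Theta at position 1): ranking walks positions 1-2-3-4, expanding outward from the peak — single-peaked.
Bloc 2: ranking walks positions 2-4-1-3; Eta is ranked above Tau even though Tau lies between Eta and the peak Zeta on the axis — preferences dip and rise again. Not single-peaked.
Bloc 3 (peak Zeta at position 2): ranking walks positions 2-1-3-4, expanding outward from the peak — single-peaked.
Bloc 2 violates single-peakedness, so the profile is not single-peaked on this axis.

no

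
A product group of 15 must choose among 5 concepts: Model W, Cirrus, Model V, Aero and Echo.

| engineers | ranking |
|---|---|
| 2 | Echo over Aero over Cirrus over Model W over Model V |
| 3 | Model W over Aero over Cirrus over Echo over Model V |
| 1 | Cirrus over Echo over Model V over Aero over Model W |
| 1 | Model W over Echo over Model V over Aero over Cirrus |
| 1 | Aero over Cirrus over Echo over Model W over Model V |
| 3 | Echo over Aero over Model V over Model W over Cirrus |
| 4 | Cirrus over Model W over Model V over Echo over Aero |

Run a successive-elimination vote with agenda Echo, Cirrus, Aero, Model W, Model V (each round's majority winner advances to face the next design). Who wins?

Round 1: Echo vs Cirrus — 6–9, Cirrus advances.
Round 2: Cirrus vs Aero — 5–10, Aero advances.
Round 3: Aero vs Model W — 7–8, Model W advances.
Round 4: Model W vs Model V — 11–4, Model W advances.
Model W survives the agenda.

Model W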